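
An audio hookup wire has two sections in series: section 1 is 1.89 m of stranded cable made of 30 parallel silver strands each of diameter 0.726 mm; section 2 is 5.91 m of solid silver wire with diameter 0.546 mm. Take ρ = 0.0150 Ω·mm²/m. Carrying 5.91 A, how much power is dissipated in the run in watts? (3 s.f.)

ρ = 0.0150 Ω·mm²/m = 1.50×10^-8 Ω·m
Section 1: A_strand = π(3.6300e-04)² = 4.140e-07 m²; R₁ = ρL/(N·A_s) = (1.50×10^-8)(1.89)/(30×4.140e-07) = 0.002283 Ω
Section 2: A = π(d/2)² = π(2.7300e-04 m)² = 2.341e-07 m²
R₂ = (1.50×10^-8)(5.91)/(2.341e-07) = 0.3786 Ω
R = R₁ + R₂ = 0.3809 Ω
P = I²R = (5.91)² × 0.3809 = 13.3 W

13.3 W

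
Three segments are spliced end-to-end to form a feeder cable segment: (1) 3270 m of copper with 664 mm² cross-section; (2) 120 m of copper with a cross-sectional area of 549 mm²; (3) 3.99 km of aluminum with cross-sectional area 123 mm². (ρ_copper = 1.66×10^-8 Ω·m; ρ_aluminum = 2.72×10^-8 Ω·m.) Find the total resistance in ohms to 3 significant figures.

0.968 Ω

Seg 1: A = 664 mm² = 6.640e-04 m²
R_1 = (1.66×10^-8)(3270)/(6.640e-04) = 0.08175 Ω
Seg 2: A = 549 mm² = 5.490e-04 m²
R_2 = (1.66×10^-8)(120)/(5.490e-04) = 0.003628 Ω
Seg 3: A = 123 mm² = 1.230e-04 m²
R_3 = (2.72×10^-8)(3990)/(1.230e-04) = 0.8823 Ω
R_total = R_1 + R_2 + R_3 = 0.968 Ω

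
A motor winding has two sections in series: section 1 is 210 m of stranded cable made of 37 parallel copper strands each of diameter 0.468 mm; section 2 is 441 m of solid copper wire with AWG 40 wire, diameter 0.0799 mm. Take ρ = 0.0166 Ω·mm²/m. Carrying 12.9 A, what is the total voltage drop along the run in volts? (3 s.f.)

ρ = 0.0166 Ω·mm²/m = 1.66×10^-8 Ω·m
Section 1: A_strand = π(2.3400e-04)² = 1.720e-07 m²; R₁ = ρL/(N·A_s) = (1.66×10^-8)(210)/(37×1.720e-07) = 0.5477 Ω
Section 2: A = π(0.0799/2 mm)² = π(3.9950e-05 m)² = 5.014e-09 m²
R₂ = (1.66×10^-8)(441)/(5.014e-09) = 1460 Ω
R = R₁ + R₂ = 1461 Ω
V = IR = 12.9 × 1461 = 18800 V

18800 V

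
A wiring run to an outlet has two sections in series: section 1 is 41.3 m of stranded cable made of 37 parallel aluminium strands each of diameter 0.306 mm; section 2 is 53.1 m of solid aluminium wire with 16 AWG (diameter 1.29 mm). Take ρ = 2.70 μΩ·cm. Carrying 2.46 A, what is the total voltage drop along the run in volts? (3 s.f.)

3.71 V

ρ = 2.70 μΩ·cm = 2.70×10^-8 Ω·m
Section 1: A_strand = π(1.5300e-04)² = 7.354e-08 m²; R₁ = ρL/(N·A_s) = (2.70×10^-8)(41.3)/(37×7.354e-08) = 0.4098 Ω
Section 2: A = π(1.29/2 mm)² = π(6.4500e-04 m)² = 1.307e-06 m²
R₂ = (2.70×10^-8)(53.1)/(1.307e-06) = 1.097 Ω
R = R₁ + R₂ = 1.507 Ω
V = IR = 2.46 × 1.507 = 3.71 V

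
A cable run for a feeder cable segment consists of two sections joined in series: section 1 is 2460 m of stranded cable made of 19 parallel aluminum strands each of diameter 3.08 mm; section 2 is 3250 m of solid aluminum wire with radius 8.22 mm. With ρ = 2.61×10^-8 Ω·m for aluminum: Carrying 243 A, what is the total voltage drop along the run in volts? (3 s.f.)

207 V

Section 1: A_strand = π(1.5400e-03)² = 7.451e-06 m²; R₁ = ρL/(N·A_s) = (2.61×10^-8)(2460)/(19×7.451e-06) = 0.4536 Ω
Section 2: A = πr² = π(8.2200e-03 m)² = 2.123e-04 m²
R₂ = (2.61×10^-8)(3250)/(2.123e-04) = 0.3996 Ω
R = R₁ + R₂ = 0.8532 Ω
V = IR = 243 × 0.8532 = 207 V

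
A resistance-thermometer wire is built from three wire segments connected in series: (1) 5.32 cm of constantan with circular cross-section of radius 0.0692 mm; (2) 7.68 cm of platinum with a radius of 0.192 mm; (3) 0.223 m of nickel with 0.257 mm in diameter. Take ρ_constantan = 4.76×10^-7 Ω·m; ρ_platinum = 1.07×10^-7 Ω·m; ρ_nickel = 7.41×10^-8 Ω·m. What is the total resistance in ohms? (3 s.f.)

Seg 1: A = πr² = π(6.9200e-05 m)² = 1.504e-08 m²
R_1 = (4.76×10^-7)(0.0532)/(1.504e-08) = 1.683 Ω
Seg 2: A = πr² = π(1.9200e-04 m)² = 1.158e-07 m²
R_2 = (1.07×10^-7)(0.0768)/(1.158e-07) = 0.07096 Ω
Seg 3: A = π(d/2)² = π(1.2850e-04 m)² = 5.187e-08 m²
R_3 = (7.41×10^-8)(0.223)/(5.187e-08) = 0.3185 Ω
R_total = R_1 + R_2 + R_3 = 2.07 Ω

2.07 Ω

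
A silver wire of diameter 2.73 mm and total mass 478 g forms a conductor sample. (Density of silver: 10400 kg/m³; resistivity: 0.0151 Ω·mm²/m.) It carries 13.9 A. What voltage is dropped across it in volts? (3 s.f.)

ρ = 0.0151 Ω·mm²/m = 1.51×10^-8 Ω·m
A = π(d/2)² = π(1.3650e-03 m)² = 5.8535e-06 m²
L = m/(density·A) = 0.478/(10400×5.8535e-06) = 7.852 m
R = ρL/A = (1.51×10^-8)(7.852)/(5.8535e-06) = 0.02026 Ω
V = IR = 13.9 × 0.02026 = 0.282 V

0.282 V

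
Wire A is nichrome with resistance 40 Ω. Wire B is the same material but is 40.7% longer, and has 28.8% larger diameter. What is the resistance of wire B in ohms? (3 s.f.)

R ∝ L/d², so R_B/R_A = (1 + 40.7/100) × (1 + 28.8/100)⁻²
= 1.407 × 0.6028 = 0.8481
R_B = 0.8481 × 40 = 33.9 Ω

33.9 Ω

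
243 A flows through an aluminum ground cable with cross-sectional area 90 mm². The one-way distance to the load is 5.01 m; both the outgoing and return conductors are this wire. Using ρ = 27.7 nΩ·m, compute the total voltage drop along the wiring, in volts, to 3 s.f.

0.749 V

ρ = 27.7 nΩ·m = 2.77×10^-8 Ω·m
A = 90 mm² = 9.000e-05 m²
Total conductor length (both ways) L = 2 × 5.01 = 10.02 m
R = ρL/A = (2.77×10^-8)(10.02)/(9.000e-05) = 0.003084 Ω
V = IR = 243 × 0.003084 = 0.749 V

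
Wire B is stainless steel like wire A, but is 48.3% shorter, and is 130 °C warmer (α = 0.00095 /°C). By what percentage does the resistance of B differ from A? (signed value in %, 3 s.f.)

R ∝ ρL/d² with ρ ∝ (1+αΔT), so R_B/R_A = (1 − 48.3/100) × (1 + 0.00095×130)
= 0.517 × 1.123 = 0.5808
(R_B − R_A)/R_A = 0.5808 − 1 = -41.9%

-41.9%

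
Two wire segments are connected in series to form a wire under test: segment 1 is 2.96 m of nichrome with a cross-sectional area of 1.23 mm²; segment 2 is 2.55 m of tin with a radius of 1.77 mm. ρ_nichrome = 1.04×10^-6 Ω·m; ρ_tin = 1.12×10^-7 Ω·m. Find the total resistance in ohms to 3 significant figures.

2.53 Ω

Segment 1: A = 1.23 mm² = 1.230e-06 m²
R₁ = ρL/A = (1.04×10^-6)(2.96)/(1.230e-06) = 2.503 Ω
Segment 2: A = πr² = π(1.7700e-03 m)² = 9.842e-06 m²
R₂ = (1.12×10^-7)(2.55)/(9.842e-06) = 0.02902 Ω
R = R₁ + R₂ = 2.53 Ω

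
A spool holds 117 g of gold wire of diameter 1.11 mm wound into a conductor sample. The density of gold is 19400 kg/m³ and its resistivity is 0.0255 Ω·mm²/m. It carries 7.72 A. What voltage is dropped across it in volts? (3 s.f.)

1.27 V

ρ = 0.0255 Ω·mm²/m = 2.55×10^-8 Ω·m
A = π(d/2)² = π(5.5500e-04 m)² = 9.6769e-07 m²
L = m/(density·A) = 0.117/(19400×9.6769e-07) = 6.232 m
R = ρL/A = (2.55×10^-8)(6.232)/(9.6769e-07) = 0.1642 Ω
V = IR = 7.72 × 0.1642 = 1.27 V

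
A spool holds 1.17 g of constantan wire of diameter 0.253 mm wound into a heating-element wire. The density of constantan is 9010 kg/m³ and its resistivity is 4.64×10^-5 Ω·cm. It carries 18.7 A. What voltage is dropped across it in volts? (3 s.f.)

ρ = 4.64×10^-5 Ω·cm = 4.64×10^-7 Ω·m
A = π(d/2)² = π(1.2650e-04 m)² = 5.0273e-08 m²
L = m/(density·A) = 0.00117/(9010×5.0273e-08) = 2.583 m
R = ρL/A = (4.64×10^-7)(2.583)/(5.0273e-08) = 23.84 Ω
V = IR = 18.7 × 23.84 = 446 V

446 V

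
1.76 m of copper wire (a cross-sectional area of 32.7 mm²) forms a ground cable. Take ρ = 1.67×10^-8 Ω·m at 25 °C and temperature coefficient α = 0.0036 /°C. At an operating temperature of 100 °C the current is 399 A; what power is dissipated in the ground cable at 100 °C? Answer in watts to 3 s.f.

182 W

A = 32.7 mm² = 3.270e-05 m²
R₍25₎ = ρL/A = (1.67×10^-8)(1.76)/(3.270e-05) = 8.988×10^-4 Ω
R₍100₎ = R₍25₎(1 + αΔT) = 8.988×10^-4 × (1 + 0.0036×75) = 0.001142 Ω
P = I²R = (399)² × 0.001142 = 182 W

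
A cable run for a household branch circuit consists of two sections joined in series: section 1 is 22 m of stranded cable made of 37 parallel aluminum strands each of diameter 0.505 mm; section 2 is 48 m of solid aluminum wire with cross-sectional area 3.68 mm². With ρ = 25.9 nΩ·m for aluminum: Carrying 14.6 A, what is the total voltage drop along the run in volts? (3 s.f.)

6.05 V

ρ = 25.9 nΩ·m = 2.59×10^-8 Ω·m
Section 1: A_strand = π(2.5250e-04)² = 2.003e-07 m²; R₁ = ρL/(N·A_s) = (2.59×10^-8)(22)/(37×2.003e-07) = 0.07689 Ω
Section 2: A = 3.68 mm² = 3.680e-06 m²
R₂ = (2.59×10^-8)(48)/(3.680e-06) = 0.3378 Ω
R = R₁ + R₂ = 0.4147 Ω
V = IR = 14.6 × 0.4147 = 6.05 V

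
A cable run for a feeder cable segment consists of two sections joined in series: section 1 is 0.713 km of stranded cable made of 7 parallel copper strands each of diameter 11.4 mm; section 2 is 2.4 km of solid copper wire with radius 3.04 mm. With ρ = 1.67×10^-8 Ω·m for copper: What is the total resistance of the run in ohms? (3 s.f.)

1.40 Ω

Section 1: A_strand = π(5.7000e-03)² = 1.021e-04 m²; R₁ = ρL/(N·A_s) = (1.67×10^-8)(713)/(7×1.021e-04) = 0.01667 Ω
Section 2: A = πr² = π(3.0400e-03 m)² = 2.903e-05 m²
R₂ = (1.67×10^-8)(2400)/(2.903e-05) = 1.38 Ω
R = R₁ + R₂ = 1.40 Ω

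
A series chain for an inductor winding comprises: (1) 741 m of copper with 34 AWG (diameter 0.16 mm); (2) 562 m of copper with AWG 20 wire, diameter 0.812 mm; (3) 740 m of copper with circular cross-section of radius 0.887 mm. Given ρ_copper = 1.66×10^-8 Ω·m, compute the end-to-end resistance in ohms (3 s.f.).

Seg 1: A = π(0.16/2 mm)² = π(8.0000e-05 m)² = 2.011e-08 m²
R_1 = (1.66×10^-8)(741)/(2.011e-08) = 611.8 Ω
Seg 2: A = π(0.812/2 mm)² = π(4.0600e-04 m)² = 5.178e-07 m²
R_2 = (1.66×10^-8)(562)/(5.178e-07) = 18.02 Ω
Seg 3: A = πr² = π(8.8700e-04 m)² = 2.472e-06 m²
R_3 = (1.66×10^-8)(740)/(2.472e-06) = 4.97 Ω
R_total = R_1 + R_2 + R_3 = 635 Ω

635 Ω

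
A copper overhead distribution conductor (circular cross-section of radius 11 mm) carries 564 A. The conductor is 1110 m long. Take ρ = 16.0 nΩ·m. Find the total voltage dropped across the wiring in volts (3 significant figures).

26.4 V

ρ = 16.0 nΩ·m = 1.60×10^-8 Ω·m
A = πr² = π(1.1000e-02 m)² = 3.801e-04 m²
R = ρL/A = (1.60×10^-8)(1110)/(3.801e-04) = 0.04672 Ω
V = IR = 564 × 0.04672 = 26.4 V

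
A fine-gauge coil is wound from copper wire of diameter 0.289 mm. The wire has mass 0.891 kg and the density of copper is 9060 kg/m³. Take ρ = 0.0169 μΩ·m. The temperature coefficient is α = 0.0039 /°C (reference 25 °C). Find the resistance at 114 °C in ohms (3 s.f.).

520 Ω

ρ = 0.0169 μΩ·m = 1.69×10^-8 Ω·m
A = π(d/2)² = π(1.4450e-04 m)² = 6.5597e-08 m²
L = m/(density·A) = 0.891/(9060×6.5597e-08) = 1499 m
R = ρL/A = (1.69×10^-8)(1499)/(6.5597e-08) = 386.2 Ω
R(114 °C) = 386.2 × (1 + 0.0039×89) = 520 Ω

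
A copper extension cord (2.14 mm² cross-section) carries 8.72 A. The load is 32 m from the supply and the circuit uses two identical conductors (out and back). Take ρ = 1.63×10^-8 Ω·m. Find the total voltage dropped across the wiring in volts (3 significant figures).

A = 2.14 mm² = 2.140e-06 m²
Total conductor length (both ways) L = 2 × 32 = 64 m
R = ρL/A = (1.63×10^-8)(64)/(2.140e-06) = 0.4875 Ω
V = IR = 8.72 × 0.4875 = 4.25 V

4.25 V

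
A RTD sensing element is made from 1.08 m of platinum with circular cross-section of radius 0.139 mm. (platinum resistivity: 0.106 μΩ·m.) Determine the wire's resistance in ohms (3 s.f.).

ρ = 0.106 μΩ·m = 1.06×10^-7 Ω·m
A = πr² = π(1.3900e-04 m)² = 6.070e-08 m²
R = ρL/A = (1.06×10^-7)(1.08 m)/(6.070e-08 m²) = 1.89 Ω

1.89 Ω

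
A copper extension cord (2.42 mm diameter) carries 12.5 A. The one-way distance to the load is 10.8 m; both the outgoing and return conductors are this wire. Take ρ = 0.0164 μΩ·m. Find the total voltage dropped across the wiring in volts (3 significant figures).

0.963 V

ρ = 0.0164 μΩ·m = 1.64×10^-8 Ω·m
A = π(d/2)² = π(1.2100e-03 m)² = 4.600e-06 m²
Total conductor length (both ways) L = 2 × 10.8 = 21.6 m
R = ρL/A = (1.64×10^-8)(21.6)/(4.600e-06) = 0.07702 Ω
V = IR = 12.5 × 0.07702 = 0.963 V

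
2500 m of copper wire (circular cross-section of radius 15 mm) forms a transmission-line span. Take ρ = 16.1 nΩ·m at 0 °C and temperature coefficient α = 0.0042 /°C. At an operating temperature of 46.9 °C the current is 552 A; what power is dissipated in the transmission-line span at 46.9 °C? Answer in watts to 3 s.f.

ρ = 16.1 nΩ·m = 1.61×10^-8 Ω·m
A = πr² = π(1.5000e-02 m)² = 7.069e-04 m²
R₍0₎ = ρL/A = (1.61×10^-8)(2500)/(7.069e-04) = 0.05694 Ω
R₍46.9₎ = R₍0₎(1 + αΔT) = 0.05694 × (1 + 0.0042×46.9) = 0.06816 Ω
P = I²R = (552)² × 0.06816 = 20800 W

20800 W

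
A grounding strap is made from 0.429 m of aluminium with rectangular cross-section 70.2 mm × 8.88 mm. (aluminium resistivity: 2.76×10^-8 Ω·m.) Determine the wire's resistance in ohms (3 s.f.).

1.90×10^-5 Ω

A = 70.2 × 8.88 mm² = 623 mm² = 6.234e-04 m²
R = ρL/A = (2.76×10^-8)(0.429 m)/(6.234e-04 m²) = 1.90×10^-5 Ω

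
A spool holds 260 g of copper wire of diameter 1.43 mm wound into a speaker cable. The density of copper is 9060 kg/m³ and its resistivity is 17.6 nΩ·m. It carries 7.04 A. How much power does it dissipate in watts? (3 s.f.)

9.70 W

ρ = 17.6 nΩ·m = 1.76×10^-8 Ω·m
A = π(d/2)² = π(7.1500e-04 m)² = 1.6061e-06 m²
L = m/(density·A) = 0.26/(9060×1.6061e-06) = 17.87 m
R = ρL/A = (1.76×10^-8)(17.87)/(1.6061e-06) = 0.1958 Ω
P = I²R = (7.04)² × 0.1958 = 9.70 W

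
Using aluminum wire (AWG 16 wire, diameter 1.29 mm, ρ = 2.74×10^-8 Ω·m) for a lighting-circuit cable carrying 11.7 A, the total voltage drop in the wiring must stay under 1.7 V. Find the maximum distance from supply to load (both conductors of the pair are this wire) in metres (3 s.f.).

A = π(1.29/2 mm)² = π(6.4500e-04 m)² = 1.307e-06 m²
L_max = V_max·A/(2·ρI) = (1.7)(1.307e-06)/(2×2.74×10^-8×11.7) = 3.47 m

3.47 m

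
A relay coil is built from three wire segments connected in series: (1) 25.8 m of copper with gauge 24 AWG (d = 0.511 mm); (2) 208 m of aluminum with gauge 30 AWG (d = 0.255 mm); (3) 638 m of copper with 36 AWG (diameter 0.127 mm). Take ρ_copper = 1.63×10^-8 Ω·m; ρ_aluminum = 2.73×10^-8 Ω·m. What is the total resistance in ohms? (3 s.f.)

Seg 1: A = π(0.511/2 mm)² = π(2.5550e-04 m)² = 2.051e-07 m²
R_1 = (1.63×10^-8)(25.8)/(2.051e-07) = 2.051 Ω
Seg 2: A = π(0.255/2 mm)² = π(1.2750e-04 m)² = 5.107e-08 m²
R_2 = (2.73×10^-8)(208)/(5.107e-08) = 111.2 Ω
Seg 3: A = π(0.127/2 mm)² = π(6.3500e-05 m)² = 1.267e-08 m²
R_3 = (1.63×10^-8)(638)/(1.267e-08) = 820.9 Ω
R_total = R_1 + R_2 + R_3 = 934 Ω

934 Ω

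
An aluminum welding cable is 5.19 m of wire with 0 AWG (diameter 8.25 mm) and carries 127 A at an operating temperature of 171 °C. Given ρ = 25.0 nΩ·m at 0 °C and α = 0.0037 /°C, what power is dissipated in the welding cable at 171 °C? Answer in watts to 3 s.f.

ρ = 25.0 nΩ·m = 2.50×10^-8 Ω·m
A = π(8.25/2 mm)² = π(4.1250e-03 m)² = 5.346e-05 m²
R₍0₎ = ρL/A = (2.50×10^-8)(5.19)/(5.346e-05) = 0.002427 Ω
R₍171₎ = R₍0₎(1 + αΔT) = 0.002427 × (1 + 0.0037×171) = 0.003963 Ω
P = I²R = (127)² × 0.003963 = 63.9 W

63.9 W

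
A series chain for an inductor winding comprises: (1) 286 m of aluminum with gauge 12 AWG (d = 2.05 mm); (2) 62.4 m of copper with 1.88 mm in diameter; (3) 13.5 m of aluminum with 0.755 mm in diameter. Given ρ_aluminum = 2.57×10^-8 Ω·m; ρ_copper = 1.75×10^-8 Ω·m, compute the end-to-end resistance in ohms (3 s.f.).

3.40 Ω

Seg 1: A = π(2.05/2 mm)² = π(1.0250e-03 m)² = 3.301e-06 m²
R_1 = (2.57×10^-8)(286)/(3.301e-06) = 2.227 Ω
Seg 2: A = π(d/2)² = π(9.4000e-04 m)² = 2.776e-06 m²
R_2 = (1.75×10^-8)(62.4)/(2.776e-06) = 0.3934 Ω
Seg 3: A = π(d/2)² = π(3.7750e-04 m)² = 4.477e-07 m²
R_3 = (2.57×10^-8)(13.5)/(4.477e-07) = 0.775 Ω
R_total = R_1 + R_2 + R_3 = 3.40 Ω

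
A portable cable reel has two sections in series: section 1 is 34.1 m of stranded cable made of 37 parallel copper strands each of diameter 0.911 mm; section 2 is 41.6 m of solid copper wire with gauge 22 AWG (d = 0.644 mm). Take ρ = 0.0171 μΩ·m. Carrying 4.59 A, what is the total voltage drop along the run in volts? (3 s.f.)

10.1 V

ρ = 0.0171 μΩ·m = 1.71×10^-8 Ω·m
Section 1: A_strand = π(4.5550e-04)² = 6.518e-07 m²; R₁ = ρL/(N·A_s) = (1.71×10^-8)(34.1)/(37×6.518e-07) = 0.02418 Ω
Section 2: A = π(0.644/2 mm)² = π(3.2200e-04 m)² = 3.257e-07 m²
R₂ = (1.71×10^-8)(41.6)/(3.257e-07) = 2.184 Ω
R = R₁ + R₂ = 2.208 Ω
V = IR = 4.59 × 2.208 = 10.1 V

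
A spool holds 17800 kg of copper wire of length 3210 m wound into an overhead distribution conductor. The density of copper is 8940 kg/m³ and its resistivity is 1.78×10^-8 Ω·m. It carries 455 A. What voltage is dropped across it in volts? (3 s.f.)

A = m/(density·L) = 17800/(8940×3210) = 6.2027e-04 m²
R = ρL/A = (1.78×10^-8)(3210)/(6.2027e-04) = 0.09212 Ω
V = IR = 455 × 0.09212 = 41.9 V

41.9 V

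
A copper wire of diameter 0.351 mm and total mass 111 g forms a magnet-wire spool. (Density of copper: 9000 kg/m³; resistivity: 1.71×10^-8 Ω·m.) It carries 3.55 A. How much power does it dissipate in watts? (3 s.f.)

284 W

A = π(d/2)² = π(1.7550e-04 m)² = 9.6762e-08 m²
L = m/(density·A) = 0.111/(9000×9.6762e-08) = 127.5 m
R = ρL/A = (1.71×10^-8)(127.5)/(9.6762e-08) = 22.53 Ω
P = I²R = (3.55)² × 22.53 = 284 W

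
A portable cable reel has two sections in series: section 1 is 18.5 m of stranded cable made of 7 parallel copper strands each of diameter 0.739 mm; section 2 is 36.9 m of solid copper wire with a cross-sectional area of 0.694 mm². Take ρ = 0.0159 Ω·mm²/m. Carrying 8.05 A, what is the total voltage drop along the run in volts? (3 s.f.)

ρ = 0.0159 Ω·mm²/m = 1.59×10^-8 Ω·m
Section 1: A_strand = π(3.6950e-04)² = 4.289e-07 m²; R₁ = ρL/(N·A_s) = (1.59×10^-8)(18.5)/(7×4.289e-07) = 0.09797 Ω
Section 2: A = 0.694 mm² = 6.940e-07 m²
R₂ = (1.59×10^-8)(36.9)/(6.940e-07) = 0.8454 Ω
R = R₁ + R₂ = 0.9434 Ω
V = IR = 8.05 × 0.9434 = 7.59 V

7.59 V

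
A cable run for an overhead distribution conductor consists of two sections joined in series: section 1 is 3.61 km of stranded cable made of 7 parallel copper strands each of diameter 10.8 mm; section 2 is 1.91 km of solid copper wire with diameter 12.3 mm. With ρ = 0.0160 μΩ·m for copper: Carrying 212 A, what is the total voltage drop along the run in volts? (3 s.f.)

73.6 V

ρ = 0.0160 μΩ·m = 1.60×10^-8 Ω·m
Section 1: A_strand = π(5.4000e-03)² = 9.161e-05 m²; R₁ = ρL/(N·A_s) = (1.60×10^-8)(3610)/(7×9.161e-05) = 0.09007 Ω
Section 2: A = π(d/2)² = π(6.1500e-03 m)² = 1.188e-04 m²
R₂ = (1.60×10^-8)(1910)/(1.188e-04) = 0.2572 Ω
R = R₁ + R₂ = 0.3473 Ω
V = IR = 212 × 0.3473 = 73.6 V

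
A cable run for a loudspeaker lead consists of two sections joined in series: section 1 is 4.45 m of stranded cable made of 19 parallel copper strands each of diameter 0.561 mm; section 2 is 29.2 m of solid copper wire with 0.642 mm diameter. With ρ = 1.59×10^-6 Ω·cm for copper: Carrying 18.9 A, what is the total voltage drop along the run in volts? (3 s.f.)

27.4 V

ρ = 1.59×10^-6 Ω·cm = 1.59×10^-8 Ω·m
Section 1: A_strand = π(2.8050e-04)² = 2.472e-07 m²; R₁ = ρL/(N·A_s) = (1.59×10^-8)(4.45)/(19×2.472e-07) = 0.01507 Ω
Section 2: A = π(d/2)² = π(3.2100e-04 m)² = 3.237e-07 m²
R₂ = (1.59×10^-8)(29.2)/(3.237e-07) = 1.434 Ω
R = R₁ + R₂ = 1.449 Ω
V = IR = 18.9 × 1.449 = 27.4 V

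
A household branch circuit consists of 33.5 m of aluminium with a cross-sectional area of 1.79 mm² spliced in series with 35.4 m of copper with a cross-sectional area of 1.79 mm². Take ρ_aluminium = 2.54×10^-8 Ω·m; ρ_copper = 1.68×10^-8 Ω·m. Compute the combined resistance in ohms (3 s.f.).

Segment 1: A = 1.79 mm² = 1.790e-06 m²
R₁ = ρL/A = (2.54×10^-8)(33.5)/(1.790e-06) = 0.4754 Ω
R₂ = (1.68×10^-8)(35.4)/(1.790e-06) = 0.3322 Ω
R = R₁ + R₂ = 0.808 Ω

0.808 Ω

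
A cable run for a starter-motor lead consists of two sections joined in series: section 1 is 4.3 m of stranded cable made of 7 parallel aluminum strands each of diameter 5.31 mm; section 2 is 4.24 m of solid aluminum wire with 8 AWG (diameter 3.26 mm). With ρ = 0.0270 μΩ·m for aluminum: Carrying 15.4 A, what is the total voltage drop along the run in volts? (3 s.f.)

ρ = 0.0270 μΩ·m = 2.70×10^-8 Ω·m
Section 1: A_strand = π(2.6550e-03)² = 2.215e-05 m²; R₁ = ρL/(N·A_s) = (2.70×10^-8)(4.3)/(7×2.215e-05) = 7.490×10^-4 Ω
Section 2: A = π(3.26/2 mm)² = π(1.6300e-03 m)² = 8.347e-06 m²
R₂ = (2.70×10^-8)(4.24)/(8.347e-06) = 0.01372 Ω
R = R₁ + R₂ = 0.01446 Ω
V = IR = 15.4 × 0.01446 = 0.223 V

0.223 V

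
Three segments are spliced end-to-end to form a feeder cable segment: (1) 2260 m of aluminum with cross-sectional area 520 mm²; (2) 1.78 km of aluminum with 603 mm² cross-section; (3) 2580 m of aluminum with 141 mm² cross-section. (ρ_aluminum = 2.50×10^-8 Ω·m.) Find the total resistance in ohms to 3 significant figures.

0.640 Ω

Seg 1: A = 520 mm² = 5.200e-04 m²
R_1 = (2.50×10^-8)(2260)/(5.200e-04) = 0.1087 Ω
Seg 2: A = 603 mm² = 6.030e-04 m²
R_2 = (2.50×10^-8)(1780)/(6.030e-04) = 0.0738 Ω
Seg 3: A = 141 mm² = 1.410e-04 m²
R_3 = (2.50×10^-8)(2580)/(1.410e-04) = 0.4574 Ω
R_total = R_1 + R_2 + R_3 = 0.640 Ω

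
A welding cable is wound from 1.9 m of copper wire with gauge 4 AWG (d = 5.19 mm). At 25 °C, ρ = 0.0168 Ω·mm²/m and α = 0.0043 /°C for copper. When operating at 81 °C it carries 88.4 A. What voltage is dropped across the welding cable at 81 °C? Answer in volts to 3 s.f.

ρ = 0.0168 Ω·mm²/m = 1.68×10^-8 Ω·m
A = π(5.19/2 mm)² = π(2.5950e-03 m)² = 2.116e-05 m²
R₍25₎ = ρL/A = (1.68×10^-8)(1.9)/(2.116e-05) = 0.001509 Ω
R₍81₎ = R₍25₎(1 + αΔT) = 0.001509 × (1 + 0.0043×56) = 0.001872 Ω
V = IR = 88.4 × 0.001872 = 0.165 V

0.165 V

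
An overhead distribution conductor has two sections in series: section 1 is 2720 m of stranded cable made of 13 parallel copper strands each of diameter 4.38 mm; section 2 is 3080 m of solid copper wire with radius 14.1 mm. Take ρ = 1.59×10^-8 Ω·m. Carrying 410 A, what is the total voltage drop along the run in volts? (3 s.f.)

123 V

Section 1: A_strand = π(2.1900e-03)² = 1.507e-05 m²; R₁ = ρL/(N·A_s) = (1.59×10^-8)(2720)/(13×1.507e-05) = 0.2208 Ω
Section 2: A = πr² = π(1.4100e-02 m)² = 6.246e-04 m²
R₂ = (1.59×10^-8)(3080)/(6.246e-04) = 0.07841 Ω
R = R₁ + R₂ = 0.2992 Ω
V = IR = 410 × 0.2992 = 123 V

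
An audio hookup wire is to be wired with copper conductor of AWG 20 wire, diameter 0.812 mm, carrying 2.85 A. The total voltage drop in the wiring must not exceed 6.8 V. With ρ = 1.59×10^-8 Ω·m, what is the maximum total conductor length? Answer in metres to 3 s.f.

77.7 m

A = π(0.812/2 mm)² = π(4.0600e-04 m)² = 5.178e-07 m²
L_max = V_max·A/(1·ρI) = (6.8)(5.178e-07)/(1.59×10^-8×2.85) = 77.7 m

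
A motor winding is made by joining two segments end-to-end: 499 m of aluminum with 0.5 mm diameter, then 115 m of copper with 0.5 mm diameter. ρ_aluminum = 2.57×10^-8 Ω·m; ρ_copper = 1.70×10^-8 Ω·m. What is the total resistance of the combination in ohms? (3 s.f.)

Segment 1: A = π(d/2)² = π(2.5000e-04 m)² = 1.963e-07 m²
R₁ = ρL/A = (2.57×10^-8)(499)/(1.963e-07) = 65.31 Ω
R₂ = (1.70×10^-8)(115)/(1.963e-07) = 9.957 Ω
R = R₁ + R₂ = 75.3 Ω

75.3 Ω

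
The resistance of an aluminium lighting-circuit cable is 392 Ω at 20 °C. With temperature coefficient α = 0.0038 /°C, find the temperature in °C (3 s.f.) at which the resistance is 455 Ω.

62.3 °C

R = R₀(1 + α(T − T₀)) ⇒ T = T₀ + (R/R₀ − 1)/α
T = 20 + (455/392 − 1)/0.0038 = 20 + (0.1607)/0.0038 = 62.3 °C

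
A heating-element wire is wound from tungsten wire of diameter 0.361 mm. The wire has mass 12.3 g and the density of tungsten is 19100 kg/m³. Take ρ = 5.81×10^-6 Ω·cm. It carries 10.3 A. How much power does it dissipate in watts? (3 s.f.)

ρ = 5.81×10^-6 Ω·cm = 5.81×10^-8 Ω·m
A = π(d/2)² = π(1.8050e-04 m)² = 1.0235e-07 m²
L = m/(density·A) = 0.0123/(19100×1.0235e-07) = 6.292 m
R = ρL/A = (5.81×10^-8)(6.292)/(1.0235e-07) = 3.571 Ω
P = I²R = (10.3)² × 3.571 = 379 W

379 W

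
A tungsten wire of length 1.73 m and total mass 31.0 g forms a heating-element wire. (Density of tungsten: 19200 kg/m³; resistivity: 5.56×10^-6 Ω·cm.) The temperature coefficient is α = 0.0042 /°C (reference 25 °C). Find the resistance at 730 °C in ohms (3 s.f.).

ρ = 5.56×10^-6 Ω·cm = 5.56×10^-8 Ω·m
A = m/(density·L) = 0.031/(19200×1.73) = 9.3329e-07 m²
R = ρL/A = (5.56×10^-8)(1.73)/(9.3329e-07) = 0.1031 Ω
R(730 °C) = 0.1031 × (1 + 0.0042×705) = 0.408 Ω

0.408 Ω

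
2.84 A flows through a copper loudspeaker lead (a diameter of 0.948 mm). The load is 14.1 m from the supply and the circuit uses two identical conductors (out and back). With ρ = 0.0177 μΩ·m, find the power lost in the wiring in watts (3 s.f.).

5.70 W

ρ = 0.0177 μΩ·m = 1.77×10^-8 Ω·m
A = π(d/2)² = π(4.7400e-04 m)² = 7.058e-07 m²
Total conductor length (both ways) L = 2 × 14.1 = 28.2 m
R = ρL/A = (1.77×10^-8)(28.2)/(7.058e-07) = 0.7072 Ω
P = I²R = (2.84)² × 0.7072 = 5.70 W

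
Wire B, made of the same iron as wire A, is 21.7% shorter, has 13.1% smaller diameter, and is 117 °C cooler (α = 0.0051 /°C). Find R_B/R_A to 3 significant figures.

R ∝ ρL/d² with ρ ∝ (1+αΔT), so R_B/R_A = (1 − 21.7/100) × (1 − 13.1/100)⁻² × (1 − 0.0051×117)
= 0.783 × 1.324 × 0.4033 = 0.418

0.418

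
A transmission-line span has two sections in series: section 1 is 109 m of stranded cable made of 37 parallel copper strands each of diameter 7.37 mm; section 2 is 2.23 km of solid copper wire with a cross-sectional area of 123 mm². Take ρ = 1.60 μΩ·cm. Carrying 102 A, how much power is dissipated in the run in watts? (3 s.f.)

ρ = 1.60 μΩ·cm = 1.60×10^-8 Ω·m
Section 1: A_strand = π(3.6850e-03)² = 4.266e-05 m²; R₁ = ρL/(N·A_s) = (1.60×10^-8)(109)/(37×4.266e-05) = 0.001105 Ω
Section 2: A = 123 mm² = 1.230e-04 m²
R₂ = (1.60×10^-8)(2230)/(1.230e-04) = 0.2901 Ω
R = R₁ + R₂ = 0.2912 Ω
P = I²R = (102)² × 0.2912 = 3030 W

3030 W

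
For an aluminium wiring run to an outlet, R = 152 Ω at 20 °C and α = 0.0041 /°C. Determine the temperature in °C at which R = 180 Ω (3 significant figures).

R = R₀(1 + α(T − T₀)) ⇒ T = T₀ + (R/R₀ − 1)/α
T = 20 + (180/152 − 1)/0.0041 = 20 + (0.1842)/0.0041 = 64.9 °C

64.9 °C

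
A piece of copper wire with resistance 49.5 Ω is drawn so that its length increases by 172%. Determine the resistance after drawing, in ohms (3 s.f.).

366 Ω

k = 1 + 172/100 = 2.72; volume constant ⇒ A' = A/k, so R' = k²R.
R' = 7.398 × 49.5 = 366 Ω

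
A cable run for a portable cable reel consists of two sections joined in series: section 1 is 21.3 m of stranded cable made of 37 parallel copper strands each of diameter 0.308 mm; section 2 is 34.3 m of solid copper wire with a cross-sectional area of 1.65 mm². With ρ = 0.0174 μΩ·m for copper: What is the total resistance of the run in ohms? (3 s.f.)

ρ = 0.0174 μΩ·m = 1.74×10^-8 Ω·m
Section 1: A_strand = π(1.5400e-04)² = 7.451e-08 m²; R₁ = ρL/(N·A_s) = (1.74×10^-8)(21.3)/(37×7.451e-08) = 0.1344 Ω
Section 2: A = 1.65 mm² = 1.650e-06 m²
R₂ = (1.74×10^-8)(34.3)/(1.650e-06) = 0.3617 Ω
R = R₁ + R₂ = 0.496 Ω

0.496 Ω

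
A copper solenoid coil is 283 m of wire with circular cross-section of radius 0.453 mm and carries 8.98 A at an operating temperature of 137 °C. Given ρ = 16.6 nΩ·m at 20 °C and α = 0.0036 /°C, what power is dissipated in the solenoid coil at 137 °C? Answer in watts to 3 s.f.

835 W

ρ = 16.6 nΩ·m = 1.66×10^-8 Ω·m
A = πr² = π(4.5300e-04 m)² = 6.447e-07 m²
R₍20₎ = ρL/A = (1.66×10^-8)(283)/(6.447e-07) = 7.287 Ω
R₍137₎ = R₍20₎(1 + αΔT) = 7.287 × (1 + 0.0036×117) = 10.36 Ω
P = I²R = (8.98)² × 10.36 = 835 W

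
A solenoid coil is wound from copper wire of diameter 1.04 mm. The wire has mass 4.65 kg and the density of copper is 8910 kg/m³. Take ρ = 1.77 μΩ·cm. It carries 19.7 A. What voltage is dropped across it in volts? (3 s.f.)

252 V

ρ = 1.77 μΩ·cm = 1.77×10^-8 Ω·m
A = π(d/2)² = π(5.2000e-04 m)² = 8.4949e-07 m²
L = m/(density·A) = 4.65/(8910×8.4949e-07) = 614.4 m
R = ρL/A = (1.77×10^-8)(614.4)/(8.4949e-07) = 12.8 Ω
V = IR = 19.7 × 12.8 = 252 V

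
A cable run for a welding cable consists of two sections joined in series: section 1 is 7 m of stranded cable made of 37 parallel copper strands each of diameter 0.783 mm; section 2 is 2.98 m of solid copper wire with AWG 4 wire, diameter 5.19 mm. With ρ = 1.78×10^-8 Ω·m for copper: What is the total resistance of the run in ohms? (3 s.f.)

0.00950 Ω

Section 1: A_strand = π(3.9150e-04)² = 4.815e-07 m²; R₁ = ρL/(N·A_s) = (1.78×10^-8)(7)/(37×4.815e-07) = 0.006994 Ω
Section 2: A = π(5.19/2 mm)² = π(2.5950e-03 m)² = 2.116e-05 m²
R₂ = (1.78×10^-8)(2.98)/(2.116e-05) = 0.002507 Ω
R = R₁ + R₂ = 0.00950 Ω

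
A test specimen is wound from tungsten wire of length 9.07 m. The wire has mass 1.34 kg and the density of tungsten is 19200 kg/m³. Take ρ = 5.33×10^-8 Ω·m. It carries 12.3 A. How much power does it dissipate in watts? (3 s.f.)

9.50 W

A = m/(density·L) = 1.34/(19200×9.07) = 7.6948e-06 m²
R = ρL/A = (5.33×10^-8)(9.07)/(7.6948e-06) = 0.06283 Ω
P = I²R = (12.3)² × 0.06283 = 9.50 W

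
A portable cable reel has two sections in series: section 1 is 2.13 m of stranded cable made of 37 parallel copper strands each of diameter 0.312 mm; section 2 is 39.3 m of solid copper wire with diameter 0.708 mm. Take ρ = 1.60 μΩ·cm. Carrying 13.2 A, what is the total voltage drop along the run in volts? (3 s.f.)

ρ = 1.60 μΩ·cm = 1.60×10^-8 Ω·m
Section 1: A_strand = π(1.5600e-04)² = 7.645e-08 m²; R₁ = ρL/(N·A_s) = (1.60×10^-8)(2.13)/(37×7.645e-08) = 0.01205 Ω
Section 2: A = π(d/2)² = π(3.5400e-04 m)² = 3.937e-07 m²
R₂ = (1.60×10^-8)(39.3)/(3.937e-07) = 1.597 Ω
R = R₁ + R₂ = 1.609 Ω
V = IR = 13.2 × 1.609 = 21.2 V

21.2 V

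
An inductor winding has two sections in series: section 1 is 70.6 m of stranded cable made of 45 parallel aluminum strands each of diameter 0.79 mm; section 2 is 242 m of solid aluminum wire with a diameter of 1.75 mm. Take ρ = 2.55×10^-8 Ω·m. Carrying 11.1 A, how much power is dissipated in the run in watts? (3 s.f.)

326 W

Section 1: A_strand = π(3.9500e-04)² = 4.902e-07 m²; R₁ = ρL/(N·A_s) = (2.55×10^-8)(70.6)/(45×4.902e-07) = 0.08162 Ω
Section 2: A = π(d/2)² = π(8.7500e-04 m)² = 2.405e-06 m²
R₂ = (2.55×10^-8)(242)/(2.405e-06) = 2.566 Ω
R = R₁ + R₂ = 2.647 Ω
P = I²R = (11.1)² × 2.647 = 326 W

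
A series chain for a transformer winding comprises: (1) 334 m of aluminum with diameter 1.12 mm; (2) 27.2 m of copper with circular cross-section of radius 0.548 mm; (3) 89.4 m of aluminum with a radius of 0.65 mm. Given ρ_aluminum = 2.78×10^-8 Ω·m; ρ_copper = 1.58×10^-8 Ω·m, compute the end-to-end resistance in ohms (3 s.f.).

Seg 1: A = π(d/2)² = π(5.6000e-04 m)² = 9.852e-07 m²
R_1 = (2.78×10^-8)(334)/(9.852e-07) = 9.425 Ω
Seg 2: A = πr² = π(5.4800e-04 m)² = 9.434e-07 m²
R_2 = (1.58×10^-8)(27.2)/(9.434e-07) = 0.4555 Ω
Seg 3: A = πr² = π(6.5000e-04 m)² = 1.327e-06 m²
R_3 = (2.78×10^-8)(89.4)/(1.327e-06) = 1.872 Ω
R_total = R_1 + R_2 + R_3 = 11.8 Ω

11.8 Ω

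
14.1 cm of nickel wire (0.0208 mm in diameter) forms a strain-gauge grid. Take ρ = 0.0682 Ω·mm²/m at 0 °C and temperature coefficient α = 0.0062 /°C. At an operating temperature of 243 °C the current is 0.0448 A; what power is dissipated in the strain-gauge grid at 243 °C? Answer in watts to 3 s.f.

ρ = 0.0682 Ω·mm²/m = 6.82×10^-8 Ω·m
A = π(d/2)² = π(1.0400e-05 m)² = 3.398e-10 m²
R₍0₎ = ρL/A = (6.82×10^-8)(0.141)/(3.398e-10) = 28.3 Ω
R₍243₎ = R₍0₎(1 + αΔT) = 28.3 × (1 + 0.0062×243) = 70.94 Ω
P = I²R = (0.0448)² × 70.94 = 0.142 W

0.142 W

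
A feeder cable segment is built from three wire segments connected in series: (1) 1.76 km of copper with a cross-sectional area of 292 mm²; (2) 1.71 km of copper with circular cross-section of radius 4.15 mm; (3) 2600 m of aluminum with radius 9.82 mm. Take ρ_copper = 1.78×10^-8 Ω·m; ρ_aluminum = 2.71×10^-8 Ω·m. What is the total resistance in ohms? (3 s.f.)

0.902 Ω

Seg 1: A = 292 mm² = 2.920e-04 m²
R_1 = (1.78×10^-8)(1760)/(2.920e-04) = 0.1073 Ω
Seg 2: A = πr² = π(4.1500e-03 m)² = 5.411e-05 m²
R_2 = (1.78×10^-8)(1710)/(5.411e-05) = 0.5626 Ω
Seg 3: A = πr² = π(9.8200e-03 m)² = 3.030e-04 m²
R_3 = (2.71×10^-8)(2600)/(3.030e-04) = 0.2326 Ω
R_total = R_1 + R_2 + R_3 = 0.902 Ω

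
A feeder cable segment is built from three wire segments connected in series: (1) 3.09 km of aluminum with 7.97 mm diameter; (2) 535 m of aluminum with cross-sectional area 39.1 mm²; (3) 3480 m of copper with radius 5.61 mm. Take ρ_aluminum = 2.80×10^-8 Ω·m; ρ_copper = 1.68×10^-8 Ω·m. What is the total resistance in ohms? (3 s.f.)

2.71 Ω

Seg 1: A = π(d/2)² = π(3.9850e-03 m)² = 4.989e-05 m²
R_1 = (2.80×10^-8)(3090)/(4.989e-05) = 1.734 Ω
Seg 2: A = 39.1 mm² = 3.910e-05 m²
R_2 = (2.80×10^-8)(535)/(3.910e-05) = 0.3831 Ω
Seg 3: A = πr² = π(5.6100e-03 m)² = 9.887e-05 m²
R_3 = (1.68×10^-8)(3480)/(9.887e-05) = 0.5913 Ω
R_total = R_1 + R_2 + R_3 = 2.71 Ω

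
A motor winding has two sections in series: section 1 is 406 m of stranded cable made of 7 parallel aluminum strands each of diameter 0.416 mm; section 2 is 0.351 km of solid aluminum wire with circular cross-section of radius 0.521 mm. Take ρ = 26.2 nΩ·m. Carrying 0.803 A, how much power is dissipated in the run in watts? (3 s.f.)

ρ = 26.2 nΩ·m = 2.62×10^-8 Ω·m
Section 1: A_strand = π(2.0800e-04)² = 1.359e-07 m²; R₁ = ρL/(N·A_s) = (2.62×10^-8)(406)/(7×1.359e-07) = 11.18 Ω
Section 2: A = πr² = π(5.2100e-04 m)² = 8.528e-07 m²
R₂ = (2.62×10^-8)(351)/(8.528e-07) = 10.78 Ω
R = R₁ + R₂ = 21.96 Ω
P = I²R = (0.803)² × 21.96 = 14.2 W

14.2 W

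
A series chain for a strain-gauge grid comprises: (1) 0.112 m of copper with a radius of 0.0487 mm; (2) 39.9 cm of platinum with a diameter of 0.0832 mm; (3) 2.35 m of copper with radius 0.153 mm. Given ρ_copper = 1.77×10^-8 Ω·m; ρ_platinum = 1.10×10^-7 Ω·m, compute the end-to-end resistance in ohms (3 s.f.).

Seg 1: A = πr² = π(4.8700e-05 m)² = 7.451e-09 m²
R_1 = (1.77×10^-8)(0.112)/(7.451e-09) = 0.2661 Ω
Seg 2: A = π(d/2)² = π(4.1600e-05 m)² = 5.437e-09 m²
R_2 = (1.10×10^-7)(0.399)/(5.437e-09) = 8.073 Ω
Seg 3: A = πr² = π(1.5300e-04 m)² = 7.354e-08 m²
R_3 = (1.77×10^-8)(2.35)/(7.354e-08) = 0.5656 Ω
R_total = R_1 + R_2 + R_3 = 8.90 Ω

8.90 Ω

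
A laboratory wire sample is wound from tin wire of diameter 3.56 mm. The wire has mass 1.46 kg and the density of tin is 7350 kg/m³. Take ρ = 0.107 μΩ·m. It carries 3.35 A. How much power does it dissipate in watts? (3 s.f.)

ρ = 0.107 μΩ·m = 1.07×10^-7 Ω·m
A = π(d/2)² = π(1.7800e-03 m)² = 9.9538e-06 m²
L = m/(density·A) = 1.46/(7350×9.9538e-06) = 19.96 m
R = ρL/A = (1.07×10^-7)(19.96)/(9.9538e-06) = 0.2145 Ω
P = I²R = (3.35)² × 0.2145 = 2.41 W

2.41 W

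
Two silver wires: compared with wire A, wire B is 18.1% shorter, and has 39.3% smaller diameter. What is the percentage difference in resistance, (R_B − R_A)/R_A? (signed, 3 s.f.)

122%

R ∝ L/d², so R_B/R_A = (1 − 18.1/100) × (1 − 39.3/100)⁻²
= 0.819 × 2.714 = 2.223
(R_B − R_A)/R_A = 2.223 − 1 = 122%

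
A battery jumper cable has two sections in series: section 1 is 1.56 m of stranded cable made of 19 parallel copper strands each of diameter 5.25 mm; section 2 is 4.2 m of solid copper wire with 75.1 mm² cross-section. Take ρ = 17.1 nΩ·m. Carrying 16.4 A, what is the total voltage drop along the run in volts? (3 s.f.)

0.0167 V

ρ = 17.1 nΩ·m = 1.71×10^-8 Ω·m
Section 1: A_strand = π(2.6250e-03)² = 2.165e-05 m²; R₁ = ρL/(N·A_s) = (1.71×10^-8)(1.56)/(19×2.165e-05) = 6.486×10^-5 Ω
Section 2: A = 75.1 mm² = 7.510e-05 m²
R₂ = (1.71×10^-8)(4.2)/(7.510e-05) = 9.563×10^-4 Ω
R = R₁ + R₂ = 0.001021 Ω
V = IR = 16.4 × 0.001021 = 0.0167 V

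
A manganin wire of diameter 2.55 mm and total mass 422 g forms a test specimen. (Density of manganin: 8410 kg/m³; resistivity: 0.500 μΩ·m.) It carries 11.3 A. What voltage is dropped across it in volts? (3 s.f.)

ρ = 0.500 μΩ·m = 5.00×10^-7 Ω·m
A = π(d/2)² = π(1.2750e-03 m)² = 5.1071e-06 m²
L = m/(density·A) = 0.422/(8410×5.1071e-06) = 9.825 m
R = ρL/A = (5.00×10^-7)(9.825)/(5.1071e-06) = 0.9619 Ω
V = IR = 11.3 × 0.9619 = 10.9 V

10.9 V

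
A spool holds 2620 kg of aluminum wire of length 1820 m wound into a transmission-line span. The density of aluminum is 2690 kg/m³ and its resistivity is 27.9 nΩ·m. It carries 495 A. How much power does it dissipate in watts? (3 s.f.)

23200 W

ρ = 27.9 nΩ·m = 2.79×10^-8 Ω·m
A = m/(density·L) = 2620/(2690×1820) = 5.3515e-04 m²
R = ρL/A = (2.79×10^-8)(1820)/(5.3515e-04) = 0.09489 Ω
P = I²R = (495)² × 0.09489 = 23200 W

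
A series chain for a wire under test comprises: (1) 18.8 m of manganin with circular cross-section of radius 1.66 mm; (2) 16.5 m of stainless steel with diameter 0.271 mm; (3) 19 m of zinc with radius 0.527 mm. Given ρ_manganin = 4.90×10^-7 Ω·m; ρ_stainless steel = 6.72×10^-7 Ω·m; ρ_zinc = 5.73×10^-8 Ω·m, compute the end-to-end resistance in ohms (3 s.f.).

Seg 1: A = πr² = π(1.6600e-03 m)² = 8.657e-06 m²
R_1 = (4.90×10^-7)(18.8)/(8.657e-06) = 1.064 Ω
Seg 2: A = π(d/2)² = π(1.3550e-04 m)² = 5.768e-08 m²
R_2 = (6.72×10^-7)(16.5)/(5.768e-08) = 192.2 Ω
Seg 3: A = πr² = π(5.2700e-04 m)² = 8.725e-07 m²
R_3 = (5.73×10^-8)(19)/(8.725e-07) = 1.248 Ω
R_total = R_1 + R_2 + R_3 = 195 Ω

195 Ω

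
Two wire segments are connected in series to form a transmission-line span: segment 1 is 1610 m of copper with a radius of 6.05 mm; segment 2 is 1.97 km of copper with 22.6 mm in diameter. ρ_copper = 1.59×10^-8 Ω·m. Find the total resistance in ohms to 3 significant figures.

Segment 1: A = πr² = π(6.0500e-03 m)² = 1.150e-04 m²
R₁ = ρL/A = (1.59×10^-8)(1610)/(1.150e-04) = 0.2226 Ω
Segment 2: A = π(d/2)² = π(1.1300e-02 m)² = 4.011e-04 m²
R₂ = (1.59×10^-8)(1970)/(4.011e-04) = 0.07808 Ω
R = R₁ + R₂ = 0.301 Ω

0.301 Ω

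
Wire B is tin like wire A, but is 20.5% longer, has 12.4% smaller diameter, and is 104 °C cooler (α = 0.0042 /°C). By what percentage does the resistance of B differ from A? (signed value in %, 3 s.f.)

-11.6%

R ∝ ρL/d² with ρ ∝ (1+αΔT), so R_B/R_A = (1 + 20.5/100) × (1 − 12.4/100)⁻² × (1 − 0.0042×104)
= 1.205 × 1.303 × 0.5632 = 0.8844
(R_B − R_A)/R_A = 0.8844 − 1 = -11.6%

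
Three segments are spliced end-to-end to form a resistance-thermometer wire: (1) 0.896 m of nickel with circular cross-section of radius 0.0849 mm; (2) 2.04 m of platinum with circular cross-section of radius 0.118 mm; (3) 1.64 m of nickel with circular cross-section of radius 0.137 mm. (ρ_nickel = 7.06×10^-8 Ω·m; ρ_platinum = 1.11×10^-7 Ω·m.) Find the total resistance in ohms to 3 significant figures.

Seg 1: A = πr² = π(8.4900e-05 m)² = 2.264e-08 m²
R_1 = (7.06×10^-8)(0.896)/(2.264e-08) = 2.793 Ω
Seg 2: A = πr² = π(1.1800e-04 m)² = 4.374e-08 m²
R_2 = (1.11×10^-7)(2.04)/(4.374e-08) = 5.177 Ω
Seg 3: A = πr² = π(1.3700e-04 m)² = 5.896e-08 m²
R_3 = (7.06×10^-8)(1.64)/(5.896e-08) = 1.964 Ω
R_total = R_1 + R_2 + R_3 = 9.93 Ω

9.93 Ω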